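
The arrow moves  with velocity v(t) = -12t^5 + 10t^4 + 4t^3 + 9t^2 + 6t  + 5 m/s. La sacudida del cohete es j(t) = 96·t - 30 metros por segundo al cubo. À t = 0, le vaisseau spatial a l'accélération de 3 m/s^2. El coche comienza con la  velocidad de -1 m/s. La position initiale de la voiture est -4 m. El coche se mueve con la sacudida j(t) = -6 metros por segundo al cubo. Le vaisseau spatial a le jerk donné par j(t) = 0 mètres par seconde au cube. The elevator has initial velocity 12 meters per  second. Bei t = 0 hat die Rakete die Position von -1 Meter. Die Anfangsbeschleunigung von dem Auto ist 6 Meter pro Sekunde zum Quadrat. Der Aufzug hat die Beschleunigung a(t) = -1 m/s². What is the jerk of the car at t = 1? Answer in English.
From the given jerk equation j(t) = -6, we substitute t = 1 to get j = -6.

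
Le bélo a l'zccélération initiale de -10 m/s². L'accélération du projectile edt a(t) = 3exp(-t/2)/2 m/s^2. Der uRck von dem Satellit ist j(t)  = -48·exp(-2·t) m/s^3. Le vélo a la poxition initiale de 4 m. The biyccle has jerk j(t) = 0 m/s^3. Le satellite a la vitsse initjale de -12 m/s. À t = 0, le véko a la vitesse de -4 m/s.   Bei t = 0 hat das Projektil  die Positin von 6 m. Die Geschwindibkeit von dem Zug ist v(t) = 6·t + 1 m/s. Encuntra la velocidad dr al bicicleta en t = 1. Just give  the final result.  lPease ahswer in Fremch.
La réponse est -14.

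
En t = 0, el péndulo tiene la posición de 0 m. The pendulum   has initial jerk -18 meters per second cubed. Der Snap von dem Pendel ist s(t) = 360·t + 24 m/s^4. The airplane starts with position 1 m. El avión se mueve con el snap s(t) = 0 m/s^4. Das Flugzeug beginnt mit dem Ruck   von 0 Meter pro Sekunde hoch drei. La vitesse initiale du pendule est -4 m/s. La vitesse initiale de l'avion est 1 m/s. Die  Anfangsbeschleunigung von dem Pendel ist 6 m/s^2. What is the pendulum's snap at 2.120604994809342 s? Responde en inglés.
From the given snap equation s(t) = 360·t + 24, we substitute t = 2.120604994809342 to get s = 787.417798131363.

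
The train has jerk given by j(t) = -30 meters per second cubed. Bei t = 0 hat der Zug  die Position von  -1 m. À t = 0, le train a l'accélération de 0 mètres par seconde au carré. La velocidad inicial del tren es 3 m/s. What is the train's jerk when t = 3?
We have jerk j(t) = -30. Substituting t = 3: j(3) = -30.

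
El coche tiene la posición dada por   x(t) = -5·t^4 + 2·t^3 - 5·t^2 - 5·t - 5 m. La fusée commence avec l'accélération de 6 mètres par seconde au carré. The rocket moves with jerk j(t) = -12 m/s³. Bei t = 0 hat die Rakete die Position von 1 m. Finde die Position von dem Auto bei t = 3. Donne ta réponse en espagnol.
Usando x(t) = -5·t^4 + 2·t^3 - 5·t^2 - 5·t - 5 y sustituyendo t = 3, encontramos x = -416.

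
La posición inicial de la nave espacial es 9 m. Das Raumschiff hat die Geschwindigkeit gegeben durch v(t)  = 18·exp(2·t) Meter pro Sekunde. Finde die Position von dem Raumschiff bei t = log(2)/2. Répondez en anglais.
We need to integrate our velocity equation v(t) = 18·exp(2·t) 1 time. Integrating velocity and using the initial condition x(0) = 9, we get x(t) = 9·exp(2·t). We have position x(t) = 9·exp(2·t). Substituting t = log(2)/2: x(log(2)/2) = 18.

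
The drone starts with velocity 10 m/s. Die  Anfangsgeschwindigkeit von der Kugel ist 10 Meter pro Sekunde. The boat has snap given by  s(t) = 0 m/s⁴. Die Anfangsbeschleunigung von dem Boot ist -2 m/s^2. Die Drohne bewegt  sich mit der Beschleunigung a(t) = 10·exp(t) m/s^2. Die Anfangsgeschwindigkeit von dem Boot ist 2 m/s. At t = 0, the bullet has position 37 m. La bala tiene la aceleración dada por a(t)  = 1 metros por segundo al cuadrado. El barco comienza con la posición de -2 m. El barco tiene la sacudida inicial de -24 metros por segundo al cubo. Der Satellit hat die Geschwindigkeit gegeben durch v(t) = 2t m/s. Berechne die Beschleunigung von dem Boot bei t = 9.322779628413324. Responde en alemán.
Wir müssen unsere Gleichung für den Snap s(t) = 0 2-mal integrieren. Mit ∫s(t)dt und Anwendung von j(0) = -24, finden wir j(t) = -24. Mit ∫j(t)dt und Anwendung von a(0) = -2, finden wir a(t) = -24·t - 2. Wir haben die Beschleunigung a(t) = -24·t - 2. Durch Einsetzen von t = 9.322779628413324: a(9.322779628413324) = -225.746711081920.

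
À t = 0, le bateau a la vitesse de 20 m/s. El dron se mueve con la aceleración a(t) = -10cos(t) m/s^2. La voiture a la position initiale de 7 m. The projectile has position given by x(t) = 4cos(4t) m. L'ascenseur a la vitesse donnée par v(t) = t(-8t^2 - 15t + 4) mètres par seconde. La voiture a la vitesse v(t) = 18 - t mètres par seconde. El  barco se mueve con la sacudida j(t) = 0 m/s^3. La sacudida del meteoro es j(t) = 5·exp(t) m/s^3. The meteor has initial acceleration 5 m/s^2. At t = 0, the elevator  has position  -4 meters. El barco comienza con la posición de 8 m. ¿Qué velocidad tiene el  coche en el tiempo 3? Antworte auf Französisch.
De l'équation de la vitesse v(t) = 18 - t, nous substituons t = 3 pour obtenir v = 15.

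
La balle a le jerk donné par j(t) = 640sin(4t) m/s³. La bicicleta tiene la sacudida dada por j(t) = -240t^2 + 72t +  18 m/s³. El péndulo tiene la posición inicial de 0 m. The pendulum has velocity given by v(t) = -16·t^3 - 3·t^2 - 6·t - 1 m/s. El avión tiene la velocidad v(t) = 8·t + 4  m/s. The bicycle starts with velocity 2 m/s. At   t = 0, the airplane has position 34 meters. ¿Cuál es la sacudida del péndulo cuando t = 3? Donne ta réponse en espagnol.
Debemos derivar nuestra ecuación de la velocidad v(t) = -16·t^3 - 3·t^2 - 6·t - 1 2 veces. Tomando d/dt de v(t), encontramos a(t) = -48·t^2 - 6·t - 6. La derivada de la aceleración da la sacudida: j(t) = -96·t - 6. Usando j(t) = -96·t - 6 y sustituyendo t = 3, encontramos j = -294.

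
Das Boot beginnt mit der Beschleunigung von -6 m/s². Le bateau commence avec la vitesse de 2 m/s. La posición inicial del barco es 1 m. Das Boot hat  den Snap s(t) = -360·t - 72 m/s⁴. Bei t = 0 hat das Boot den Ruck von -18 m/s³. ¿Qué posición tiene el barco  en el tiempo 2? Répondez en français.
Pour résoudre ceci, nous devons prendre 4 primitives de notre équation du snap s(t) = -360·t - 72. L'intégrale du snap est le jerk. En utilisant j(0) = -18, nous obtenons j(t) = -180·t^2 - 72·t - 18. L'intégrale du jerk, avec a(0) = -6, donne l'accélération: a(t) = -60·t^3 - 36·t^2 - 18·t - 6. En prenant ∫a(t)dt et en appliquant v(0) = 2, nous trouvons v(t) = -15·t^4 - 12·t^3 - 9·t^2 - 6·t + 2. En intégrant la vitesse et en utilisant la condition initiale x(0) = 1, nous obtenons x(t) = -3·t^5 - 3·t^4 - 3·t^3 - 3·t^2 + 2·t + 1. De l'équation de la position x(t) = -3·t^5 - 3·t^4 - 3·t^3 - 3·t^2 + 2·t + 1, nous substituons t = 2 pour obtenir x = -175.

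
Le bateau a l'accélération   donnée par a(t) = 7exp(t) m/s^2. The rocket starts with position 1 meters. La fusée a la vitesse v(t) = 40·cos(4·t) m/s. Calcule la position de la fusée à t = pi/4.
Nous devons intégrer notre équation de la vitesse v(t) = 40·cos(4·t) 1 fois. L'intégrale de la vitesse, avec x(0) = 1, donne la position: x(t) = 10·sin(4·t) + 1. Nous avons la position x(t) = 10·sin(4·t) + 1. En substituant t = pi/4: x(pi/4) = 1.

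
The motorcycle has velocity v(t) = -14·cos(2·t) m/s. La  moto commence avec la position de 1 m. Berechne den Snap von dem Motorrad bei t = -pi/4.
Wir müssen unsere Gleichung für die Geschwindigkeit v(t) = -14·cos(2·t) 3-mal ableiten. Die Ableitung von der Geschwindigkeit ergibt die Beschleunigung: a(t) = 28·sin(2·t). Durch Ableiten von der Beschleunigung erhalten wir den Ruck: j(t) = 56·cos(2·t). Durch Ableiten von dem Ruck erhalten wir den Snap: s(t) = -112·sin(2·t). Aus der Gleichung für den Snap s(t) = -112·sin(2·t), setzen wir t = -pi/4 ein und erhalten s = 112.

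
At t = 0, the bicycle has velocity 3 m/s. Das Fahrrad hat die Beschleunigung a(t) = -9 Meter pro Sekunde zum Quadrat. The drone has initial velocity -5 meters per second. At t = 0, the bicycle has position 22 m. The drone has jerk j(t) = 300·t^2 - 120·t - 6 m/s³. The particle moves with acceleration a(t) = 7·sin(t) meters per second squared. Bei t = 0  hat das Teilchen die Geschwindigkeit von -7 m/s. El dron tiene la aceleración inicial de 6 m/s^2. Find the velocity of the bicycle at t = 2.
We must find the integral of our acceleration equation a(t) = -9 1 time. Finding the antiderivative of a(t) and using v(0) = 3: v(t) = 3 - 9·t. From the given velocity equation v(t) = 3 - 9·t, we substitute t = 2 to get v = -15.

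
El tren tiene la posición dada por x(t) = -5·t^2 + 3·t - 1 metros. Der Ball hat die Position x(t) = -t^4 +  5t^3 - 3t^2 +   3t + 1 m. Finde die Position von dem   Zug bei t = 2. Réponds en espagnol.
De la ecuación de la posición x(t) = -5·t^2 + 3·t - 1, sustituimos t = 2 para obtener x = -15.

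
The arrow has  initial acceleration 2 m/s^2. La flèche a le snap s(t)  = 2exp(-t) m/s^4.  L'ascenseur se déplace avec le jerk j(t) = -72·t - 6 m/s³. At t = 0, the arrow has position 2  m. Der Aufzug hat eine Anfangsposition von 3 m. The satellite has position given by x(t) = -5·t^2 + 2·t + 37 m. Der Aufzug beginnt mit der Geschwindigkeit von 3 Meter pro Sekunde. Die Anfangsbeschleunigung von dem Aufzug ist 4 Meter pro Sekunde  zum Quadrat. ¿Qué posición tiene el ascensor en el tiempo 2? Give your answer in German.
Wir müssen die Stammfunktion unserer Gleichung für den Ruck j(t) = -72·t - 6 3-mal finden. Mit ∫j(t)dt und Anwendung von a(0) = 4, finden wir a(t) = -36·t^2 - 6·t + 4. Die Stammfunktion von der Beschleunigung ist die Geschwindigkeit. Mit v(0) = 3 erhalten wir v(t) = -12·t^3 - 3·t^2 + 4·t + 3. Die Stammfunktion von der Geschwindigkeit ist die Position. Mit x(0) = 3 erhalten wir x(t) = -3·t^4 - t^3 + 2·t^2 + 3·t + 3. Wir haben die Position x(t) = -3·t^4 - t^3 + 2·t^2 + 3·t + 3. Durch Einsetzen von t = 2: x(2) = -39.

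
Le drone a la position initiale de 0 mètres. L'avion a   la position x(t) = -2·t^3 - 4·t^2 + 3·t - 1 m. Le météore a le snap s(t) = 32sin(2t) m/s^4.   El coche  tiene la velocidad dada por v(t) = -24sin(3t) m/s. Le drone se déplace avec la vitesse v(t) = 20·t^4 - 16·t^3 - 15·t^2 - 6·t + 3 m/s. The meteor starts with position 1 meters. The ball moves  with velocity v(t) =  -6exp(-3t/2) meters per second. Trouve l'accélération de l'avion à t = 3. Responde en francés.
Nous devons dériver notre équation de la position x(t) = -2·t^3 - 4·t^2 + 3·t - 1 2 fois. La dérivée de la position donne la vitesse: v(t) = -6·t^2 - 8·t + 3. En prenant d/dt de v(t), nous trouvons a(t) = -12·t - 8. En utilisant a(t) = -12·t - 8 et en substituant t = 3, nous trouvons a = -44.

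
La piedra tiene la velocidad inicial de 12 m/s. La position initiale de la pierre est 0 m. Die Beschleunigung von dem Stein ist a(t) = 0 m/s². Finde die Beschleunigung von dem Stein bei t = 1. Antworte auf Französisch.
En utilisant a(t) = 0 et en substituant t = 1, nous trouvons a = 0.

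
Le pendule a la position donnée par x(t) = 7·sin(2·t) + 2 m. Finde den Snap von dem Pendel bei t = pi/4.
Wir müssen unsere Gleichung für die Position x(t) = 7·sin(2·t) + 2 4-mal ableiten. Mit d/dt von x(t) finden wir v(t) = 14·cos(2·t). Durch Ableiten von der Geschwindigkeit erhalten wir die Beschleunigung: a(t) = -28·sin(2·t). Durch Ableiten von der Beschleunigung erhalten wir den Ruck: j(t) = -56·cos(2·t). Durch Ableiten von dem Ruck erhalten wir den Snap: s(t) = 112·sin(2·t). Aus der Gleichung für den Snap s(t) = 112·sin(2·t), setzen wir t = pi/4 ein und erhalten s = 112.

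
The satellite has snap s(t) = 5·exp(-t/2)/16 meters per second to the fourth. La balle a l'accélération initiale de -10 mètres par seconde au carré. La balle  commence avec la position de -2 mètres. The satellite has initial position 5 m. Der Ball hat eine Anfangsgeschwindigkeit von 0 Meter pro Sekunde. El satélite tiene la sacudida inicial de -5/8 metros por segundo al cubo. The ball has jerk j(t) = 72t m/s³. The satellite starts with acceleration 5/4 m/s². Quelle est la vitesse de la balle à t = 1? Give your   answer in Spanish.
Partiendo de la sacudida j(t) = 72·t, tomamos 2 integrales. La integral de la sacudida, con a(0) = -10, da la aceleración: a(t) = 36·t^2 - 10. Integrando la aceleración y usando la condición inicial v(0) = 0, obtenemos v(t) = 12·t^3 - 10·t. Usando v(t) = 12·t^3 - 10·t y sustituyendo t = 1, encontramos v = 2.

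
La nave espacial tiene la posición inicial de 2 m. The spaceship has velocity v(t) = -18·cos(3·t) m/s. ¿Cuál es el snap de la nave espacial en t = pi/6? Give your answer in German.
Ausgehend von der Geschwindigkeit v(t) = -18·cos(3·t), nehmen wir 3 Ableitungen. Mit d/dt von v(t) finden wir a(t) = 54·sin(3·t). Durch Ableiten von der Beschleunigung erhalten wir den Ruck: j(t) = 162·cos(3·t). Durch Ableiten von dem Ruck erhalten wir den Snap: s(t) = -486·sin(3·t). Wir haben den Snap s(t) = -486·sin(3·t). Durch Einsetzen von t = pi/6: s(pi/6) = -486.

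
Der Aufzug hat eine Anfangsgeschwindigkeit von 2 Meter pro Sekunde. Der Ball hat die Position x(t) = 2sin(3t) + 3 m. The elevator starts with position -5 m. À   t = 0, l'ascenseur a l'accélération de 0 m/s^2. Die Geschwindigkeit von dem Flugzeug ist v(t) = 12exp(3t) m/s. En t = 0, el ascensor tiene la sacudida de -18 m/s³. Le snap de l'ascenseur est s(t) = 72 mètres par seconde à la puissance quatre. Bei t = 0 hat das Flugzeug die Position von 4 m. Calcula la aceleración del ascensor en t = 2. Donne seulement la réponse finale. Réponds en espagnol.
a(2) = 108.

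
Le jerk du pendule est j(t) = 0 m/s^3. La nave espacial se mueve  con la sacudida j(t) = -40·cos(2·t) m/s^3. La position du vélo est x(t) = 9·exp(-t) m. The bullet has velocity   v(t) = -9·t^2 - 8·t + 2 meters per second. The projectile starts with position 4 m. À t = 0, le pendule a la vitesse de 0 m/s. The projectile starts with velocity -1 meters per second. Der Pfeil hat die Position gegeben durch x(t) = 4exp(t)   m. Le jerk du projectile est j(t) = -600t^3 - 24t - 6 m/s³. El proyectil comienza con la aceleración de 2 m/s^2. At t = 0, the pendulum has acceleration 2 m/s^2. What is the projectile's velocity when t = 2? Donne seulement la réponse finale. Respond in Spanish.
En t = 2, v = -1001.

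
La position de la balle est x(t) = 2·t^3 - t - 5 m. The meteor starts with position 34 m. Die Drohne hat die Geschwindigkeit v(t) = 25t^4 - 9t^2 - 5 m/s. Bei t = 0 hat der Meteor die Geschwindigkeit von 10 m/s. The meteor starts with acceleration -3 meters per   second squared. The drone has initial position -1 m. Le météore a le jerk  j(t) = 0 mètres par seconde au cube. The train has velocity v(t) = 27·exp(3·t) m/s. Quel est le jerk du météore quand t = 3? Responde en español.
Tenemos la sacudida j(t) = 0. Sustituyendo t = 3: j(3) = 0.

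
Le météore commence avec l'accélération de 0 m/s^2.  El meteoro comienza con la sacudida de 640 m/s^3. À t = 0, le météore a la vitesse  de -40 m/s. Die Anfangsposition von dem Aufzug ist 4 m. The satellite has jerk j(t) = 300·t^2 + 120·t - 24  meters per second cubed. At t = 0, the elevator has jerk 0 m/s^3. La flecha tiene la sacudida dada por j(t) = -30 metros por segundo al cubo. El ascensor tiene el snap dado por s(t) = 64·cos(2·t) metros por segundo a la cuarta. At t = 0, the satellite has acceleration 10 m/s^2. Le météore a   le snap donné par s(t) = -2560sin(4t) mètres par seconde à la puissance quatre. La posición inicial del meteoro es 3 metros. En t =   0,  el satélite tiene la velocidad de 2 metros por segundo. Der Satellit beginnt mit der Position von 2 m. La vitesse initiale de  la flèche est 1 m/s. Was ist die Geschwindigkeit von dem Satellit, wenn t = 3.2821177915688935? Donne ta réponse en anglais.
We need to integrate our jerk equation j(t) = 300·t^2 + 120·t - 24 2 times. The antiderivative of jerk, with a(0) = 10, gives acceleration: a(t) = 100·t^3 + 60·t^2 - 24·t + 10. The antiderivative of acceleration is velocity. Using v(0) = 2, we get v(t) = 25·t^4 + 20·t^3 - 12·t^2 + 10·t + 2. From the given velocity equation v(t) = 25·t^4 + 20·t^3 - 12·t^2 + 10·t + 2, we substitute t = 3.2821177915688935 to get v = 3513.73225022503.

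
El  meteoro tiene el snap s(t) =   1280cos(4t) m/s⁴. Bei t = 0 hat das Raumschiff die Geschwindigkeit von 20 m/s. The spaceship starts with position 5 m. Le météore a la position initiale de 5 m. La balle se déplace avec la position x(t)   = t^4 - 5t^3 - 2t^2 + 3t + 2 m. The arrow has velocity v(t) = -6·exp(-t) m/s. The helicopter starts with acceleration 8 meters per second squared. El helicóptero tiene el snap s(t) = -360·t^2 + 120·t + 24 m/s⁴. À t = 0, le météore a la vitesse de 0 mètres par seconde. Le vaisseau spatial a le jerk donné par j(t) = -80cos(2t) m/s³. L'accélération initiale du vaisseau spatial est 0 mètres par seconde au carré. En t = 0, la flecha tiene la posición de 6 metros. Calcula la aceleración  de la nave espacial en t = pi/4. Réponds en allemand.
Ausgehend von dem Ruck j(t) = -80·cos(2·t), nehmen wir 1 Stammfunktion. Mit ∫j(t)dt und Anwendung von a(0) = 0, finden wir a(t) = -40·sin(2·t). Aus der Gleichung für die Beschleunigung a(t) = -40·sin(2·t), setzen wir t = pi/4 ein und erhalten a = -40.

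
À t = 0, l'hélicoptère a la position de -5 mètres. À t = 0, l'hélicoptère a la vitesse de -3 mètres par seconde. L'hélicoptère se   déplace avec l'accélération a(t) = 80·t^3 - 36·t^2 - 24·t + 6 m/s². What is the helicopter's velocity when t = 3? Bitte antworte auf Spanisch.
Debemos encontrar la integral de nuestra ecuación de la aceleración a(t) = 80·t^3 - 36·t^2 - 24·t + 6 1 vez. Tomando ∫a(t)dt y aplicando v(0) = -3, encontramos v(t) = 20·t^4 - 12·t^3 - 12·t^2 + 6·t - 3. De la ecuación de la velocidad v(t) = 20·t^4 - 12·t^3 - 12·t^2 + 6·t - 3, sustituimos t = 3 para obtener v = 1203.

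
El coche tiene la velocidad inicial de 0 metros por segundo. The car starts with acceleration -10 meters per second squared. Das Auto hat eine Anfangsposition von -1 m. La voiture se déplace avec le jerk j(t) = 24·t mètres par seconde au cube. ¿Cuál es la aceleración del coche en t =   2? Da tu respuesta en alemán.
Ausgehend von dem Ruck j(t) = 24·t, nehmen wir 1 Stammfunktion. Die Stammfunktion von dem Ruck ist die Beschleunigung. Mit a(0) = -10 erhalten wir a(t) = 12·t^2 - 10. Aus der Gleichung für die Beschleunigung a(t) = 12·t^2 - 10, setzen wir t = 2 ein und erhalten a = 38.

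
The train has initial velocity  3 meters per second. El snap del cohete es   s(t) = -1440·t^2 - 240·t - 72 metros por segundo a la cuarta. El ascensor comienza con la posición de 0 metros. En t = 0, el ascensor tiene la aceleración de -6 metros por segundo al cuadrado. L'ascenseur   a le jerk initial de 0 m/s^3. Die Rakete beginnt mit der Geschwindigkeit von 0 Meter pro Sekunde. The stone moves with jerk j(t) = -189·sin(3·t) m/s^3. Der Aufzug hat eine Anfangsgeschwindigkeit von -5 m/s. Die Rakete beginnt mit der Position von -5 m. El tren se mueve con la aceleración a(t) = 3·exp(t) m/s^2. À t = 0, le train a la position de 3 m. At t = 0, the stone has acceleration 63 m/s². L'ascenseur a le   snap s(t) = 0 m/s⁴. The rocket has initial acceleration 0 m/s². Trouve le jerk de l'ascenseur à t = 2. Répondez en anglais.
To solve this, we need to take 1 antiderivative of our snap equation s(t) = 0. Finding the integral of s(t) and using j(0) = 0: j(t) = 0. We have jerk j(t) = 0. Substituting t = 2: j(2) = 0.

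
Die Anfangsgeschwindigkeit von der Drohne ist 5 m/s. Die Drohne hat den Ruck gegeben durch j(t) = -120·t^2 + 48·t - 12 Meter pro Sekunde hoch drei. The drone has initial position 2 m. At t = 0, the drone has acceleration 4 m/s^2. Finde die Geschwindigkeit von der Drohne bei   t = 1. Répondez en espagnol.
Partiendo de la sacudida j(t) = -120·t^2 + 48·t - 12, tomamos 2 integrales. La integral de la sacudida, con a(0) = 4, da la aceleración: a(t) = -40·t^3 + 24·t^2 - 12·t + 4. Tomando ∫a(t)dt y aplicando v(0) = 5, encontramos v(t) = -10·t^4 + 8·t^3 - 6·t^2 + 4·t + 5. Usando v(t) = -10·t^4 + 8·t^3 - 6·t^2 + 4·t + 5 y sustituyendo t = 1, encontramos v = 1.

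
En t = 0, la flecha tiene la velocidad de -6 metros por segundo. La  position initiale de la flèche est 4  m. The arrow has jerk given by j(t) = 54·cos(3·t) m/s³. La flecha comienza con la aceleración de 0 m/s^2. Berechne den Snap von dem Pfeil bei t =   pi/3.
Um dies zu lösen, müssen wir 1 Ableitung unserer Gleichung für den Ruck j(t) = 54·cos(3·t) nehmen. Mit d/dt von j(t) finden wir s(t) = -162·sin(3·t). Wir haben den Snap s(t) = -162·sin(3·t). Durch Einsetzen von t = pi/3: s(pi/3) = 0.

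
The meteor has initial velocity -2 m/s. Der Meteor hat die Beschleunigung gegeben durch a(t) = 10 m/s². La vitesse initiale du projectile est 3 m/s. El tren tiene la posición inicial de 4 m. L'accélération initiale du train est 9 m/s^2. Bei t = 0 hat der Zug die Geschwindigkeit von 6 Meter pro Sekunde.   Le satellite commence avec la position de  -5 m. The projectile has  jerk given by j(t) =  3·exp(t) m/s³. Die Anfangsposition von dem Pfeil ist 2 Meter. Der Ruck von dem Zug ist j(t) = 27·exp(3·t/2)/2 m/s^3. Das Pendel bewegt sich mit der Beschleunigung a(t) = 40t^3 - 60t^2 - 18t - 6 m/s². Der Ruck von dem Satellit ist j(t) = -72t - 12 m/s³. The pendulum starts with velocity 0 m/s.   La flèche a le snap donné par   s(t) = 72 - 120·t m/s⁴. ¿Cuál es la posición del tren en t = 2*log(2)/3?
Necesitamos integrar nuestra ecuación de la sacudida j(t) = 27·exp(3·t/2)/2 3 veces. La antiderivada de la sacudida es la aceleración. Usando a(0) = 9, obtenemos a(t) = 9·exp(3·t/2). La antiderivada de la aceleración es la velocidad. Usando v(0) = 6, obtenemos v(t) = 6·exp(3·t/2). La antiderivada de la velocidad es la posición. Usando x(0) = 4, obtenemos x(t) = 4·exp(3·t/2). Usando x(t) = 4·exp(3·t/2) y sustituyendo t = 2*log(2)/3, encontramos x = 8.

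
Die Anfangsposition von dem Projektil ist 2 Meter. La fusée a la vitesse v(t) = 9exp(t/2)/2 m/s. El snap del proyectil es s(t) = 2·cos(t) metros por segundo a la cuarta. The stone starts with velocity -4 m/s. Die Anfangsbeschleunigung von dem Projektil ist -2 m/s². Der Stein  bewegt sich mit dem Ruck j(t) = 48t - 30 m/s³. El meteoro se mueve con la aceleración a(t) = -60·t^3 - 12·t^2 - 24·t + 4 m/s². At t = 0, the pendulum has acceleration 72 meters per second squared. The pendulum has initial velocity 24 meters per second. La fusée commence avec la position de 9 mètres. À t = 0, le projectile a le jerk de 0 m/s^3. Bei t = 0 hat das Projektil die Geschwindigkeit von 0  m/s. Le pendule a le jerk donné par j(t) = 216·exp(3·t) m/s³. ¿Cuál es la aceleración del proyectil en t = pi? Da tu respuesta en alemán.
Wir müssen unsere Gleichung für den Snap s(t) = 2·cos(t) 2-mal integrieren. Mit ∫s(t)dt und Anwendung von j(0) = 0, finden wir j(t) = 2·sin(t). Die Stammfunktion von dem Ruck, mit a(0) = -2, ergibt die Beschleunigung: a(t) = -2·cos(t). Wir haben die Beschleunigung a(t) = -2·cos(t). Durch Einsetzen von t = pi: a(pi) = 2.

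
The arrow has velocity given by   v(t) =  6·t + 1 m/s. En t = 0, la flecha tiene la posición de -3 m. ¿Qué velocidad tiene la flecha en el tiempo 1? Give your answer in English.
We have velocity v(t) = 6·t + 1. Substituting t = 1: v(1) = 7.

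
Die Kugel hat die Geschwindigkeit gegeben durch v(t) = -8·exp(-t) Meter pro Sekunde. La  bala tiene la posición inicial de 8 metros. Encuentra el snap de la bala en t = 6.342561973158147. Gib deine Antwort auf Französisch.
Pour résoudre ceci, nous devons prendre 3 dérivées de notre équation de la vitesse v(t) = -8·exp(-t). En dérivant la vitesse, nous obtenons l'accélération: a(t) = 8·exp(-t). La dérivée de l'accélération donne le jerk: j(t) = -8·exp(-t). La dérivée du jerk donne le snap: s(t) = 8·exp(-t). De l'équation du snap s(t) = 8·exp(-t), nous substituons t = 6.342561973158147 pour obtenir s = 0.0140783034168009.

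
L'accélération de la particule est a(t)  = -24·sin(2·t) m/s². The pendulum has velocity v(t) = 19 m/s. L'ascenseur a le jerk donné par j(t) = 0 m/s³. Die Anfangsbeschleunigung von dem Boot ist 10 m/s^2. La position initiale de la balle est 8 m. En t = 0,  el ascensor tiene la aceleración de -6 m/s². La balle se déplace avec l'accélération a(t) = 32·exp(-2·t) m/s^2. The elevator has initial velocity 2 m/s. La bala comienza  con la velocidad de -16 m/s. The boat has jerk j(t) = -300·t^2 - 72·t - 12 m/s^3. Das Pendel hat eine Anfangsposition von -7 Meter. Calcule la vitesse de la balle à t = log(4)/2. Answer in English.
We need to integrate our acceleration equation a(t) = 32·exp(-2·t) 1 time. The antiderivative of acceleration, with v(0) = -16, gives velocity: v(t) = -16·exp(-2·t). We have velocity v(t) = -16·exp(-2·t). Substituting t = log(4)/2: v(log(4)/2) = -4.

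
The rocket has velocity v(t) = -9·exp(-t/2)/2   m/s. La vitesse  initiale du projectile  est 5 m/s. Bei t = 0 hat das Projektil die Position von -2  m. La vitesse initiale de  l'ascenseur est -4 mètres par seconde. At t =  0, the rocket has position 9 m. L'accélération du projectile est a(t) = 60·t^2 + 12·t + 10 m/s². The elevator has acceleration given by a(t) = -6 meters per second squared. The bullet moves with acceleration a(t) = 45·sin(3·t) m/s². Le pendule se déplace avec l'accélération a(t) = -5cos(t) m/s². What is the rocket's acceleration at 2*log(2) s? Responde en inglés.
We must differentiate our velocity equation v(t) = -9·exp(-t/2)/2 1 time. Differentiating velocity, we get acceleration: a(t) = 9·exp(-t/2)/4. From the given acceleration equation a(t) = 9·exp(-t/2)/4, we substitute t = 2*log(2) to get a = 9/8.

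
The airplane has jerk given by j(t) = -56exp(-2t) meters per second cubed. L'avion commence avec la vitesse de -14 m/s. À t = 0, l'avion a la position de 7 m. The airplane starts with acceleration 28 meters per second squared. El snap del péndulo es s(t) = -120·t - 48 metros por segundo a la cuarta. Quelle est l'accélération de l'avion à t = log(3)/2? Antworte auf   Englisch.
To find the answer, we compute 1 antiderivative of j(t) = -56·exp(-2·t). Integrating jerk and using the initial condition a(0) = 28, we get a(t) = 28·exp(-2·t). Using a(t) = 28·exp(-2·t) and substituting t = log(3)/2, we find a = 28/3.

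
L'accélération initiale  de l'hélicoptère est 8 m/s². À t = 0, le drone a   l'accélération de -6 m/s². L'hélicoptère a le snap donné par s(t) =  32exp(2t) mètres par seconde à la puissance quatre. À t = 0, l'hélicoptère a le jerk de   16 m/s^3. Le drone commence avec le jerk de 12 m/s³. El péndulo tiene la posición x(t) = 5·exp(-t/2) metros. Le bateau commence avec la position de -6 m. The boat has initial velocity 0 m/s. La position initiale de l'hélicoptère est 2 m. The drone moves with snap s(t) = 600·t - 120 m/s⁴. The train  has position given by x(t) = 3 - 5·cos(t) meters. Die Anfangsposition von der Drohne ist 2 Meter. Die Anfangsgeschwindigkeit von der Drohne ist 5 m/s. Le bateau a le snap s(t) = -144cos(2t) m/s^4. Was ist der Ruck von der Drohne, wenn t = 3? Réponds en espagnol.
Debemos encontrar la antiderivada de nuestra ecuación del snap s(t) = 600·t - 120 1 vez. Integrando el snap y usando la condición inicial j(0) = 12, obtenemos j(t) = 300·t^2 - 120·t + 12. Tenemos la sacudida j(t) = 300·t^2 - 120·t + 12. Sustituyendo t = 3: j(3) = 2352.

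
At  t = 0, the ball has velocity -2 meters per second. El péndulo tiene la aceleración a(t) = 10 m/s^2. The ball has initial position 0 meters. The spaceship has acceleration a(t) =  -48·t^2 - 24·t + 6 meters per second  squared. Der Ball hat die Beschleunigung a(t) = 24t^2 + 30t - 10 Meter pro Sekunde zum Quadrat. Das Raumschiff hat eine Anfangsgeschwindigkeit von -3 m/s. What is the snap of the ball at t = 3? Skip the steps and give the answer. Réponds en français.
À t = 3, s = 48.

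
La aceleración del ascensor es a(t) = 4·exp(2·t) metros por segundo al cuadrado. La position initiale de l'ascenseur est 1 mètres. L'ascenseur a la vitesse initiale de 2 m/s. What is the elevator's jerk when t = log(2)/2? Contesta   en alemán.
Um dies zu lösen, müssen wir 1 Ableitung unserer Gleichung für die Beschleunigung a(t) = 4·exp(2·t) nehmen. Mit d/dt von a(t) finden wir j(t) = 8·exp(2·t). Mit j(t) = 8·exp(2·t) und Einsetzen von t = log(2)/2, finden wir j = 16.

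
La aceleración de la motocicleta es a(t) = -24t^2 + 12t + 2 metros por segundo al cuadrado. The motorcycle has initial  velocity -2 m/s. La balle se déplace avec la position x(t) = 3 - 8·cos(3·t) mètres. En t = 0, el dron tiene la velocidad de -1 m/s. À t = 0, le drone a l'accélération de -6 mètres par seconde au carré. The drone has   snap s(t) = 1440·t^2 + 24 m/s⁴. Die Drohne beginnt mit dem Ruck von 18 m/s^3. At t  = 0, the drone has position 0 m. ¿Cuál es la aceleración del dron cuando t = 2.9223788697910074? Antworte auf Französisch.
En partant du snap s(t) = 1440·t^2 + 24, nous prenons 2 intégrales. En intégrant le snap et en utilisant la condition initiale j(0) = 18, nous obtenons j(t) = 480·t^3 + 24·t + 18. En intégrant le jerk et en utilisant la condition initiale a(0) = -6, nous obtenons a(t) = 120·t^4 + 12·t^2 + 18·t - 6. Nous avons l'accélération a(t) = 120·t^4 + 12·t^2 + 18·t - 6. En substituant t = 2.9223788697910074: a(2.9223788697910074) = 8901.48972026297.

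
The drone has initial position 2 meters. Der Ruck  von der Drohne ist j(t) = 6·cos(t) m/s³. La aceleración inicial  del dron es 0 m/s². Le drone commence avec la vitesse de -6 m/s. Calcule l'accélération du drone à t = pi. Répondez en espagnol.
Para resolver esto, necesitamos tomar 1 integral de nuestra ecuación de la sacudida j(t) = 6·cos(t). La antiderivada de la sacudida, con a(0) = 0, da la aceleración: a(t) = 6·sin(t). Tenemos la aceleración a(t) = 6·sin(t). Sustituyendo t = pi: a(pi) = 0.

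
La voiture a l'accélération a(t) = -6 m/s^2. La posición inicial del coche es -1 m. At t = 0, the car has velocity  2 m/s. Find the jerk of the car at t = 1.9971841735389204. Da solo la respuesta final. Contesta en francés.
j(1.9971841735389204) = 0.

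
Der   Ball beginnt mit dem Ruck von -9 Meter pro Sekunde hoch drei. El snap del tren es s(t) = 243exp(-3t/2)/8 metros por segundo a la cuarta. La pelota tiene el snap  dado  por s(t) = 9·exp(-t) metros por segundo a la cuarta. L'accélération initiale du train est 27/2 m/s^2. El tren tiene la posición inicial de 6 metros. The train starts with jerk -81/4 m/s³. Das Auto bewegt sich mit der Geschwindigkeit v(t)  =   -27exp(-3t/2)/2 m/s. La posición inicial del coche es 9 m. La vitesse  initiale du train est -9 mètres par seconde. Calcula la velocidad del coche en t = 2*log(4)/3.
Tenemos la velocidad v(t) = -27·exp(-3·t/2)/2. Sustituyendo t = 2*log(4)/3: v(2*log(4)/3) = -27/8.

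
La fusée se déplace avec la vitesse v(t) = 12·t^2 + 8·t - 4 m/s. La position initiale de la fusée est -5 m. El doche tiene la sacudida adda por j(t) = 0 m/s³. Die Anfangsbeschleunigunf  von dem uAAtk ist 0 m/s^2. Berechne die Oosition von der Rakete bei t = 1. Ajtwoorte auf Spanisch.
Necesitamos integrar nuestra ecuación de la velocidad v(t) = 12·t^2 + 8·t - 4 1 vez. La antiderivada de la velocidad es la posición. Usando x(0) = -5, obtenemos x(t) = 4·t^3 + 4·t^2 - 4·t - 5. Usando x(t) = 4·t^3 + 4·t^2 - 4·t - 5 y sustituyendo t = 1, encontramos x = -1.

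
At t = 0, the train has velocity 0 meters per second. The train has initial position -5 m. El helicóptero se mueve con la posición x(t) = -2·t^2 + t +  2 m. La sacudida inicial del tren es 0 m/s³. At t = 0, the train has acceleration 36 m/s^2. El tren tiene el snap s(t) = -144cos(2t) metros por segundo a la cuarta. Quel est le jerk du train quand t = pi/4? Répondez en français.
Pour résoudre ceci, nous devons prendre 1 primitive de notre équation du snap s(t) = -144·cos(2·t). En prenant ∫s(t)dt et en appliquant j(0) = 0, nous trouvons j(t) = -72·sin(2·t). En utilisant j(t) = -72·sin(2·t) et en substituant t = pi/4, nous trouvons j = -72.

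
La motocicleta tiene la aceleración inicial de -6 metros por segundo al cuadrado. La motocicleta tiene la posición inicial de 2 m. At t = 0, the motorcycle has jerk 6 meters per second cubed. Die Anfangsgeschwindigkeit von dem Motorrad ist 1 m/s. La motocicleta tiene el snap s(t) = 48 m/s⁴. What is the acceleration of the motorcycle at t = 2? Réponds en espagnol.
Necesitamos integrar nuestra ecuación del snap s(t) = 48 2 veces. La integral del snap es la sacudida. Usando j(0) = 6, obtenemos j(t) = 48·t + 6. La antiderivada de la sacudida es la aceleración. Usando a(0) = -6, obtenemos a(t) = 24·t^2 + 6·t - 6. Usando a(t) = 24·t^2 + 6·t - 6 y sustituyendo t = 2, encontramos a = 102.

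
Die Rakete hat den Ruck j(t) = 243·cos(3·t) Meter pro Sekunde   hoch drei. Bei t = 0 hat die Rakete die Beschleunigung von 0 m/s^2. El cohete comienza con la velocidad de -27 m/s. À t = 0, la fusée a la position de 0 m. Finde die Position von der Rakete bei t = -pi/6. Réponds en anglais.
To solve this, we need to take 3 integrals of our jerk equation j(t) = 243·cos(3·t). Taking ∫j(t)dt and applying a(0) = 0, we find a(t) = 81·sin(3·t). The antiderivative of acceleration, with v(0) = -27, gives velocity: v(t) = -27·cos(3·t). Integrating velocity and using the initial condition x(0) = 0, we get x(t) = -9·sin(3·t). From the given position equation x(t) = -9·sin(3·t), we substitute t = -pi/6 to get x = 9.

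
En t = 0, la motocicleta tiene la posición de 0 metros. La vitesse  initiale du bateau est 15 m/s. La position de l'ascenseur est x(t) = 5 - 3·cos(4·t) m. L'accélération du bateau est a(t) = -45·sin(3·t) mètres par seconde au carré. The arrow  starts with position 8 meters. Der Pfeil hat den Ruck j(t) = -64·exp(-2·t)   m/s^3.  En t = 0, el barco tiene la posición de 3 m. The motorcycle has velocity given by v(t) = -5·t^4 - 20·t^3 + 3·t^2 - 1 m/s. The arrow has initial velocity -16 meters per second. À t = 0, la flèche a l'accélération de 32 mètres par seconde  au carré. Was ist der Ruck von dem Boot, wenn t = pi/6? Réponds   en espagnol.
Para resolver esto, necesitamos tomar 1 derivada de nuestra ecuación de la aceleración a(t) = -45·sin(3·t). Derivando la aceleración, obtenemos la sacudida: j(t) = -135·cos(3·t). De la ecuación de la sacudida j(t) = -135·cos(3·t), sustituimos t = pi/6 para obtener j = 0.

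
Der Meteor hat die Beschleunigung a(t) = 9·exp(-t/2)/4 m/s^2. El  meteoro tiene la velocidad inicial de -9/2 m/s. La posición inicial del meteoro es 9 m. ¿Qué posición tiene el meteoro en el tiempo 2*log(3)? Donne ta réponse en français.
En partant de l'accélération a(t) = 9·exp(-t/2)/4, nous prenons 2 intégrales. L'intégrale de l'accélération, avec v(0) = -9/2, donne la vitesse: v(t) = -9·exp(-t/2)/2. L'intégrale de la vitesse, avec x(0) = 9, donne la position: x(t) = 9·exp(-t/2). Nous avons la position x(t) = 9·exp(-t/2). En substituant t = 2*log(3): x(2*log(3)) = 3.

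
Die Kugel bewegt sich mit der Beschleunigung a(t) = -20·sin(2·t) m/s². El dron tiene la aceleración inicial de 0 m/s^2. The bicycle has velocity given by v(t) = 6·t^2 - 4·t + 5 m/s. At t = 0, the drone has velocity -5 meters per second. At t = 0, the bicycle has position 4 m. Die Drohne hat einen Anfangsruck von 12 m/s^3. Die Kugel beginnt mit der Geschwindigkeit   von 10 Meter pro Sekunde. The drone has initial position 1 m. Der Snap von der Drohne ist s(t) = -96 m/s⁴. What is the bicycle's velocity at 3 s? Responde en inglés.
From the given velocity equation v(t) = 6·t^2 - 4·t + 5, we substitute t = 3 to get v = 47.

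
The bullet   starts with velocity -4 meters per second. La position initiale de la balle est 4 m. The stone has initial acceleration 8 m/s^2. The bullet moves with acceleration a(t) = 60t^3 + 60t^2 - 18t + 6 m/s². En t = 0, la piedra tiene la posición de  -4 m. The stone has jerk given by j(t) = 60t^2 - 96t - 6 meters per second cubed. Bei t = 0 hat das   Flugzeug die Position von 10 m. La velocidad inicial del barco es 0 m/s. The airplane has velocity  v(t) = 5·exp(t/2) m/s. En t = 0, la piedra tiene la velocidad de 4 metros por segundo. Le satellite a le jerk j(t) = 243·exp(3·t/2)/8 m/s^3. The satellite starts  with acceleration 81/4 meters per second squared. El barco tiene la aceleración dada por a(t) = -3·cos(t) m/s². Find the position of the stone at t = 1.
To find the answer, we compute 3 integrals of j(t) = 60·t^2 - 96·t - 6. The integral of jerk, with a(0) = 8, gives acceleration: a(t) = 20·t^3 - 48·t^2 - 6·t + 8. Finding the antiderivative of a(t) and using v(0) = 4: v(t) = 5·t^4 - 16·t^3 - 3·t^2 + 8·t + 4. Integrating velocity and using the initial condition x(0) = -4, we get x(t) = t^5 - 4·t^4 - t^3 + 4·t^2 + 4·t - 4. From the given position equation x(t) = t^5 - 4·t^4 - t^3 + 4·t^2 + 4·t - 4, we substitute t = 1 to get x = 0.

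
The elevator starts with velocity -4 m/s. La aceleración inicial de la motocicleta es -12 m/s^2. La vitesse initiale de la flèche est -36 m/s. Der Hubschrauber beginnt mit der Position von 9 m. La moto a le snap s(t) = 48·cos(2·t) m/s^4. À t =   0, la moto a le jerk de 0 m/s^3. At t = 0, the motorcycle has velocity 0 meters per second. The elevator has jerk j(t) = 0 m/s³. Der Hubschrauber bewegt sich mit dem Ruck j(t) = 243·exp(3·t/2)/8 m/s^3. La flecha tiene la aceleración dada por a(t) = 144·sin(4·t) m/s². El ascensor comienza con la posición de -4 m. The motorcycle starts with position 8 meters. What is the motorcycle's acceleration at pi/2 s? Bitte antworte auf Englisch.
Starting from snap s(t) = 48·cos(2·t), we take 2 antiderivatives. The integral of snap is jerk. Using j(0) = 0, we get j(t) = 24·sin(2·t). Taking ∫j(t)dt and applying a(0) = -12, we find a(t) = -12·cos(2·t). We have acceleration a(t) = -12·cos(2·t). Substituting t = pi/2: a(pi/2) = 12.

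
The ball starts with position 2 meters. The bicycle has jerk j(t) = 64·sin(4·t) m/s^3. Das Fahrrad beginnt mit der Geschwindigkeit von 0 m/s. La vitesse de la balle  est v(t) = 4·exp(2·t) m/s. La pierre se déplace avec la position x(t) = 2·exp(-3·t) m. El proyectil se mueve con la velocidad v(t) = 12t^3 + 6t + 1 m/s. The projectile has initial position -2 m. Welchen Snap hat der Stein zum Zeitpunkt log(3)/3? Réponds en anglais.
We must differentiate our position equation x(t) = 2·exp(-3·t) 4 times. Differentiating position, we get velocity: v(t) = -6·exp(-3·t). The derivative of velocity gives acceleration: a(t) = 18·exp(-3·t). Differentiating acceleration, we get jerk: j(t) = -54·exp(-3·t). Taking d/dt of j(t), we find s(t) = 162·exp(-3·t). We have snap s(t) = 162·exp(-3·t). Substituting t = log(3)/3: s(log(3)/3) = 54.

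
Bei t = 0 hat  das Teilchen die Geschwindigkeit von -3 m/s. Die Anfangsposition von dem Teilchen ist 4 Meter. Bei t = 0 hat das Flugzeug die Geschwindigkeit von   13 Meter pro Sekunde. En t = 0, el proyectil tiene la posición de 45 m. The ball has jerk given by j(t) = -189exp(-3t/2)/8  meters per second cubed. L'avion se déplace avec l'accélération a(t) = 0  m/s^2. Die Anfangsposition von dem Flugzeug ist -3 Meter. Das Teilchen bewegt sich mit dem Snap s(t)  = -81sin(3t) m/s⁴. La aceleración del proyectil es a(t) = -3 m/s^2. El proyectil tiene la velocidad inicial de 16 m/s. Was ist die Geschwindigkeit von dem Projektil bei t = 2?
Wir müssen die Stammfunktion unserer Gleichung für die Beschleunigung a(t) = -3 1-mal finden. Das Integral von der Beschleunigung ist die Geschwindigkeit. Mit v(0) = 16 erhalten wir v(t) = 16 - 3·t. Aus der Gleichung für die Geschwindigkeit v(t) = 16 - 3·t, setzen wir t = 2 ein und erhalten v = 10.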